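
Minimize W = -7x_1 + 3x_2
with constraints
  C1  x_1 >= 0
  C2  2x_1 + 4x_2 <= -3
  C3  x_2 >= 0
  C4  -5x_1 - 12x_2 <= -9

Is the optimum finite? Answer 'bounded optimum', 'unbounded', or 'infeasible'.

infeasible

The boundaries x_1 = 0 and -5x_1 - 12x_2 = -9 meet at (0, 3/4), but that point violates 2x_1 + 4x_2 ≤ -3. Every candidate vertex is excluded by some other constraint, so the feasible region is empty.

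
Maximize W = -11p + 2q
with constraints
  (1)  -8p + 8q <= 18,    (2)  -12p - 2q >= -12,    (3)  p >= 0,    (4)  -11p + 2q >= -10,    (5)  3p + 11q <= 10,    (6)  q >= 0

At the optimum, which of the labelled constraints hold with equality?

(3) and (5)

Vertices and W = -11p + 2q:
  (22/23, 6/23) → W = -10
  (8/9, 2/3) → W = -76/9
  (0, 10/11) → W = 20/11
  (0, 0) → W = 0
  (10/11, 0) → W = -10

The maximum is at (0, 10/11). Substituting into each constraint, equality holds for (3) and (5); the remaining constraints have slack.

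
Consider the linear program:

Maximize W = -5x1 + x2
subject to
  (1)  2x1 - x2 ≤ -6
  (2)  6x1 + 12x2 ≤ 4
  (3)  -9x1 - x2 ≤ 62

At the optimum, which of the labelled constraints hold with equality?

(2) and (3)

Feasible corners and W = -5x1 + x2:
  (-34/15, 22/15) → W = 64/5
  (-68/11, -70/11) → W = 270/11
  (-22/3, 4) → W = 122/3

The maximum is at (-22/3, 4). Substituting into each constraint, equality holds for (2) and (3); the remaining constraints have slack.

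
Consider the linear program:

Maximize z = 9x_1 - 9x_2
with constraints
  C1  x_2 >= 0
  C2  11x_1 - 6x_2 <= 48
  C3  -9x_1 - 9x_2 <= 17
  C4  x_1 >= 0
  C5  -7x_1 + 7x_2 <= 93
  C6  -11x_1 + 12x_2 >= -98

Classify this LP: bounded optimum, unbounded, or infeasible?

Corner points and z = 9x_1 - 9x_2:
  (48/11, 0) → z = 432/11
  (0, 0) → z = 0
  (894/35, 1359/35) → z = -837/7
  (0, 93/7) → z = -837/7
The feasible region has finitely many vertices and no improving ray; the maximum is 432/11 at (48/11, 0).

bounded optimum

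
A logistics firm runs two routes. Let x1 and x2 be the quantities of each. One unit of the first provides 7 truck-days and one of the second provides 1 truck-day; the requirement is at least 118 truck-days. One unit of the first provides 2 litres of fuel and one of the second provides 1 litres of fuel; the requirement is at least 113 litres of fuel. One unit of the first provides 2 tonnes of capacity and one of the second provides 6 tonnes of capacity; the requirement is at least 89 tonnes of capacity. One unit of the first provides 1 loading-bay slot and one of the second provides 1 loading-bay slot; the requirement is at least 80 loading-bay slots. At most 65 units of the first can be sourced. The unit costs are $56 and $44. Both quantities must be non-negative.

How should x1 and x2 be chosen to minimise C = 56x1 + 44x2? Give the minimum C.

x1 = 33, x2 = 47, minimum C = 3916

Extreme points and C = 56x1 + 44x2:
  (0, 118) → C = 5192
  (1, 111) → C = 4940
  (33, 47) → C = 3916
  (65, 15) → C = 4300
The feasible region is unbounded (it extends along (0, 1)), but C strictly increases along every unbounded feasible direction, so there is no improving ray and the minimum is attained at a vertex.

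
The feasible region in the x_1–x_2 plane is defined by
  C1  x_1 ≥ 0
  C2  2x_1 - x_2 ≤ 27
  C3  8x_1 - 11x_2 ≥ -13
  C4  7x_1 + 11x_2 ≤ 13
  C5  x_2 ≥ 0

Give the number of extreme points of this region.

3

The feasible vertices (each the meet of two boundaries and inside every other half-plane) are:
  (0, 13/11)
  (0, 0)
  (13/7, 0)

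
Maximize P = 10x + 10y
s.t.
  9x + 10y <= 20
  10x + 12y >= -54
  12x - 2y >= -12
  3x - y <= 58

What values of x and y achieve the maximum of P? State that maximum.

Feasible corners and P = 10x + 10y:
  (-40/69, 58/23) → P = 1340/69
  (200/13, -154/13) → P = 460/13
  (-63/41, -132/41) → P = -1950/41
  (321/23, -371/23) → P = -500/23

The binding constraints are 9x + 10y = 20 and 3x - y = 58.
Solving simultaneously gives x = 200/13, y = -154/13.

x = 200/13, y = -154/13, maximum P = 460/13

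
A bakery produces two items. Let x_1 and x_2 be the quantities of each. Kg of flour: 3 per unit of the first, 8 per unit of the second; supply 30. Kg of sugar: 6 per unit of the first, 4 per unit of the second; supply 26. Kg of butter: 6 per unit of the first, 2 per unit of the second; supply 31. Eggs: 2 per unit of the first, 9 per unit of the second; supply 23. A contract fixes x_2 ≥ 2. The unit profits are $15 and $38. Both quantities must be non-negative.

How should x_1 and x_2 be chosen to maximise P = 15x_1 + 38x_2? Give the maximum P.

Extreme points and P = 15x_1 + 38x_2:
  (0, 23/9) → P = 874/9
  (0, 2) → P = 76
  (5/2, 2) → P = 227/2

At the optimal vertex, 2x_1 + 9x_2 = 23 and x_2 = 2.
Solving simultaneously gives x_1 = 5/2, x_2 = 2.

x_1 = 5/2, x_2 = 2, maximum P = 227/2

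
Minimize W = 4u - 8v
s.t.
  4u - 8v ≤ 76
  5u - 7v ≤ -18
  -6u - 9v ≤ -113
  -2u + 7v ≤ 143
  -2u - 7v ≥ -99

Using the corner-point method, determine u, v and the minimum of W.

u = -25/6, v = 46/3, minimum W = -418/3

At the optimal vertex, -6u - 9v = -113 and -2u - 7v = -99.
Solving simultaneously gives u = -25/6, v = 46/3.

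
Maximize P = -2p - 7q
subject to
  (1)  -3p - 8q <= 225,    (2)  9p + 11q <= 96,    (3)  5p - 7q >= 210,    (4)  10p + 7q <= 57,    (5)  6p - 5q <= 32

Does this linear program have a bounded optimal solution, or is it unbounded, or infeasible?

The boundaries -3p - 8q = 225 and 5p - 7q = 210 meet at (105/61, -1755/61), but that point violates 6p - 5q ≤ 32. Every candidate vertex is excluded by some other constraint, so the feasible region is empty.

infeasible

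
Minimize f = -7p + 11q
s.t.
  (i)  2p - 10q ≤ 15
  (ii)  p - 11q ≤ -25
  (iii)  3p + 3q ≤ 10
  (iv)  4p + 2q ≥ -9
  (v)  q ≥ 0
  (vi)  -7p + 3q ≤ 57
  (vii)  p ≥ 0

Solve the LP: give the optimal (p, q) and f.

p = 35/36, q = 85/36, minimum f = 115/6

Feasible corners and f = -7p + 11q:
  (35/36, 85/36) → f = 115/6
  (0, 25/11) → f = 25
  (0, 10/3) → f = 110/3

The binding constraints are p - 11q = -25 and 3p + 3q = 10.
Solving simultaneously gives p = 35/36, q = 85/36.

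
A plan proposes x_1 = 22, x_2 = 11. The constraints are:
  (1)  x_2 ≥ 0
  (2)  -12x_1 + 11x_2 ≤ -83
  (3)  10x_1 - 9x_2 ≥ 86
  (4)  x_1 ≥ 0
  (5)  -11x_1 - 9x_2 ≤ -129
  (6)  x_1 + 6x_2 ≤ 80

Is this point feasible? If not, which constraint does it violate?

Constraint (6): x_1 + 6x_2 = 88, which is not ≤ 80. All other constraints are satisfied.

not feasible — violates (6)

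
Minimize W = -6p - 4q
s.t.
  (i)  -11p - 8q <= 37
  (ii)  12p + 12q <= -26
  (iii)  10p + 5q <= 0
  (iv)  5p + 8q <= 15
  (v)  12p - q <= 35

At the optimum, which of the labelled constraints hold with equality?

(ii) and (iii)

Extreme points and W = -6p - 4q:
  (-59/9, 79/18) → W = 196/9
  (243/107, -829/107) → W = 1858/107
  (13/6, -13/3) → W = 13/3
  (5/2, -5) → W = 5

The minimum is at (13/6, -13/3). Substituting into each constraint, equality holds for (ii) and (iii); the remaining constraints have slack.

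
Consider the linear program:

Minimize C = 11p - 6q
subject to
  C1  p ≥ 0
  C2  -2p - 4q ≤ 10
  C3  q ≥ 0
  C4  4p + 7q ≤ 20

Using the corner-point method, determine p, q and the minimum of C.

At the optimal vertex, p = 0 and 4p + 7q = 20.
Solving simultaneously gives p = 0, q = 20/7.

p = 0, q = 20/7, minimum C = -120/7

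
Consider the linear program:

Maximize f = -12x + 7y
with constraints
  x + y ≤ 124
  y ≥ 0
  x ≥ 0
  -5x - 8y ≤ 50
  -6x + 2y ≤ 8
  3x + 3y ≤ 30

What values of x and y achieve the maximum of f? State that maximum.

x = 3/2, y = 17/2, maximum f = 83/2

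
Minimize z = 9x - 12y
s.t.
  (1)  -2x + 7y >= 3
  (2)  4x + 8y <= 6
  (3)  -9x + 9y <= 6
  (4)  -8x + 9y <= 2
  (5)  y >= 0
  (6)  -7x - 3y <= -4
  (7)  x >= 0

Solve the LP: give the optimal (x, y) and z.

x = 19/50, y = 14/25, minimum z = -33/10

Feasible corners and z = 9x - 12y:
  (9/22, 6/11) → z = -63/22
  (19/55, 29/55) → z = -177/55
  (19/50, 14/25) → z = -33/10
  (10/29, 46/87) → z = -94/29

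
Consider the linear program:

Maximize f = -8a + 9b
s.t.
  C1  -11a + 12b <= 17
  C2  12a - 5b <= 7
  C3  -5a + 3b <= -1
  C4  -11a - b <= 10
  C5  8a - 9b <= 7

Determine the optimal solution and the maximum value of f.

Corner points and f = -8a + 9b:
  (16/11, 23/11) → f = 79/11
  (7/17, -7/17) → f = -7
  (-4/7, -9/7) → f = -7

The optimum lies where 12a - 5b = 7 and -5a + 3b = -1.
Solving simultaneously gives a = 16/11, b = 23/11.

a = 16/11, b = 23/11, maximum f = 79/11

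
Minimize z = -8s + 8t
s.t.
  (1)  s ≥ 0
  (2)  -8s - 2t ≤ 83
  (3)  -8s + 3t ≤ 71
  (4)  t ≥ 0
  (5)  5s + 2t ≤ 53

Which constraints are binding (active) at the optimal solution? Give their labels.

(4) and (5)

Feasible corners and z = -8s + 8t:
  (0, 71/3) → z = 568/3
  (0, 0) → z = 0
  (17/31, 779/31) → z = 6096/31
  (53/5, 0) → z = -424/5

The minimum is at (53/5, 0). Substituting into each constraint, equality holds for (4) and (5); the remaining constraints have slack.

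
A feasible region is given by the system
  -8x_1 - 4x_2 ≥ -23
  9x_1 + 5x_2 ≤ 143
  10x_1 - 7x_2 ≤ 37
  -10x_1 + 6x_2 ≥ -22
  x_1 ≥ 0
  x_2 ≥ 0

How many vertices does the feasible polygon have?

Of the 15 pairwise boundary intersections, those satisfying every inequality are:
  (113/44, 27/44)
  (0, 23/4)
  (11/5, 0)
  (0, 0)

4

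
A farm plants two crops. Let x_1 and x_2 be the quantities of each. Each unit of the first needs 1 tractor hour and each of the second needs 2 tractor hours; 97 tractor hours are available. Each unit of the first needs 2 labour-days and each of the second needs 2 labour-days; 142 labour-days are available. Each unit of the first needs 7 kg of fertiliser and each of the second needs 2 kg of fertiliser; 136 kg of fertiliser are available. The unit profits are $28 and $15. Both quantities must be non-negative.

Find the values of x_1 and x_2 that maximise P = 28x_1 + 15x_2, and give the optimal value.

Vertices and P = 28x_1 + 15x_2:
  (0, 0) → P = 0
  (0, 97/2) → P = 1455/2
  (136/7, 0) → P = 544
  (13/2, 181/4) → P = 3443/4

x_1 = 13/2, x_2 = 181/4, maximum P = 3443/4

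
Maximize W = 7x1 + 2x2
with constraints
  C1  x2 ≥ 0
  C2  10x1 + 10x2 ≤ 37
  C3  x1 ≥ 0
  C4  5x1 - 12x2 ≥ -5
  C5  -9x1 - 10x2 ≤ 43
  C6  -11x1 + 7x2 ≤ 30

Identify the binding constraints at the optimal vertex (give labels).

Vertices and W = 7x1 + 2x2:
  (37/10, 0) → W = 259/10
  (0, 0) → W = 0
  (197/85, 47/34) → W = 1614/85
  (0, 5/12) → W = 5/6

The maximum is at (37/10, 0). Substituting into each constraint, equality holds for C1 and C2; the remaining constraints have slack.

C1 and C2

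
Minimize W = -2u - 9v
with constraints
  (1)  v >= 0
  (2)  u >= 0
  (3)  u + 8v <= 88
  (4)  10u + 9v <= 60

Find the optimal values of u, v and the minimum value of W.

Feasible corners and W = -2u - 9v:
  (0, 0) → W = 0
  (6, 0) → W = -12
  (0, 20/3) → W = -60

u = 0, v = 20/3, minimum W = -60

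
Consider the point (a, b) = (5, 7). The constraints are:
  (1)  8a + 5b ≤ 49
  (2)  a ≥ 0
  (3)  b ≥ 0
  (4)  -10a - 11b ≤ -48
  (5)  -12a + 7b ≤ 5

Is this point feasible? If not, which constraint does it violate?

Constraint (1): 8a + 5b = 75, which is not ≤ 49. All other constraints are satisfied.

not feasible — violates (1)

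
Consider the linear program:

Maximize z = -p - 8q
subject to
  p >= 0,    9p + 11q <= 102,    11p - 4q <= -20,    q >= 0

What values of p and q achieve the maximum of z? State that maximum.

p = 0, q = 5, maximum z = -40

Corner points and z = -p - 8q:
  (0, 102/11) → z = -816/11
  (0, 5) → z = -40
  (188/157, 1302/157) → z = -10604/157

The optimum lies where p = 0 and 11p - 4q = -20.
Solving simultaneously gives p = 0, q = 5.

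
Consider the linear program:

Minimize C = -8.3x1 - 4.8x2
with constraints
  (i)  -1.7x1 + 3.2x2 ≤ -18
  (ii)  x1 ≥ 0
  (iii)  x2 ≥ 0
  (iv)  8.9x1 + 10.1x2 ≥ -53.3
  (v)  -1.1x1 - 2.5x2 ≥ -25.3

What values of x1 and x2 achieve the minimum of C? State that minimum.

x1 = 23, x2 = 0, minimum C = -190.9

Extreme points and C = -8.3x1 - 4.8x2:
  (180/17, 0) → C = -1494/17
  (12596/777, 2321/777) → C = -82634/555
  (23, 0) → C = -1909/10

At the optimal vertex, x2 = 0 and -1.1x1 - 2.5x2 = -25.3.
Solving simultaneously gives x1 = 23, x2 = 0.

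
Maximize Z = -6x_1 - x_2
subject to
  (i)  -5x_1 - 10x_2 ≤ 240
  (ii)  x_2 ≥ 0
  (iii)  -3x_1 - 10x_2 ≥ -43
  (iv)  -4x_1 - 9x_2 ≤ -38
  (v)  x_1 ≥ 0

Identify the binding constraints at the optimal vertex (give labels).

Corner points and Z = -6x_1 - x_2:
  (43/3, 0) → Z = -86
  (19/2, 0) → Z = -57
  (0, 43/10) → Z = -43/10
  (0, 38/9) → Z = -38/9

The maximum is at (0, 38/9). Substituting into each constraint, equality holds for (iv) and (v); the remaining constraints have slack.

(iv) and (v)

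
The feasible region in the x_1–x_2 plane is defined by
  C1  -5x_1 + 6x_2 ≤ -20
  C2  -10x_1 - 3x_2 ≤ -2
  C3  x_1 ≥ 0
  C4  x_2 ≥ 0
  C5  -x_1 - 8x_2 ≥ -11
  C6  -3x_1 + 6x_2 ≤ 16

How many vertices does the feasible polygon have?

3

Pairwise boundary intersections that survive every other constraint:
  (4, 0)
  (113/23, 35/46)
  (11, 0)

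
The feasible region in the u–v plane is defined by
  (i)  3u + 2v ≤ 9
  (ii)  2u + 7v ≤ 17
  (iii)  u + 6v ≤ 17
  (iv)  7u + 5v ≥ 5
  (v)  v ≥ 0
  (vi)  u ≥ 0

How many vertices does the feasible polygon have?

The feasible vertices (each the meet of two boundaries and inside every other half-plane) are:
  (29/17, 33/17)
  (3, 0)
  (0, 17/7)
  (5/7, 0)
  (0, 1)

5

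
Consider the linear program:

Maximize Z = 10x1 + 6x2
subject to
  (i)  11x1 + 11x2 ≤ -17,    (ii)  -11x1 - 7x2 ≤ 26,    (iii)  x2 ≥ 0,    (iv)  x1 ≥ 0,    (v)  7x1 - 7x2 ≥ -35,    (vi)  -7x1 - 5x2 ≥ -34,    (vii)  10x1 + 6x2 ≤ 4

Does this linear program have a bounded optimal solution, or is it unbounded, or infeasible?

infeasible

The boundaries 11x1 + 11x2 = -17 and x2 = 0 meet at (-17/11, 0), but that point violates x1 ≥ 0. Every candidate vertex is excluded by some other constraint, so the feasible region is empty.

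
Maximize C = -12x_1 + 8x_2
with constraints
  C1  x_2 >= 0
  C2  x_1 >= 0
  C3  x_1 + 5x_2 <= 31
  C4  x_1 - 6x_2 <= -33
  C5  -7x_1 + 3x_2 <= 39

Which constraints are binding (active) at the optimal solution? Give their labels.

C2 and C3

Corner points and C = -12x_1 + 8x_2:
  (0, 31/5) → C = 248/5
  (0, 11/2) → C = 44
  (21/11, 64/11) → C = 260/11

The maximum is at (0, 31/5). Substituting into each constraint, equality holds for C2 and C3; the remaining constraints have slack.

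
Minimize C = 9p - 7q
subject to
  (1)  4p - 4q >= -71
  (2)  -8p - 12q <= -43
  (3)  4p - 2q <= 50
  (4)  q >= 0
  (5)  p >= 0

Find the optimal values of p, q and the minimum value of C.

p = 0, q = 71/4, minimum C = -497/4

Feasible corners and C = 9p - 7q:
  (171/4, 121/2) → C = -155/4
  (0, 71/4) → C = -497/4
  (43/8, 0) → C = 387/8
  (0, 43/12) → C = -301/12
  (25/2, 0) → C = 225/2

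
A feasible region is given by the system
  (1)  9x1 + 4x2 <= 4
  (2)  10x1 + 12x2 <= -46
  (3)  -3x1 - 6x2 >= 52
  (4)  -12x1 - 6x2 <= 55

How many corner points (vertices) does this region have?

Of the 6 pairwise boundary intersections, those satisfying every inequality are:
  (116/21, -80/7)
  (122/3, -181/2)
  (-1/3, -17/2)

3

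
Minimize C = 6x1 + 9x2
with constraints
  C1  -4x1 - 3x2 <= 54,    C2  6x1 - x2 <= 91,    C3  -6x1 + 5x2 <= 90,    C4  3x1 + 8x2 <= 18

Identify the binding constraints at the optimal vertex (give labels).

C1 and C2

Extreme points and C = 6x1 + 9x2:
  (219/22, -344/11) → C = -2439/11
  (-270/19, 18/19) → C = -1458/19
  (746/51, -55/17) → C = 997/17
  (-10, 6) → C = -6

The minimum is at (219/22, -344/11). Substituting into each constraint, equality holds for C1 and C2; the remaining constraints have slack.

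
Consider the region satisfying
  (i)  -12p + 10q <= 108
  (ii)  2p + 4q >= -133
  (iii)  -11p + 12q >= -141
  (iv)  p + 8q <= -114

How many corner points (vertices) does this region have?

4

Pairwise boundary intersections that survive every other constraint:
  (-881/34, -345/17)
  (-1002/53, -630/53)
  (-258/17, -1745/68)
  (-12/5, -279/20)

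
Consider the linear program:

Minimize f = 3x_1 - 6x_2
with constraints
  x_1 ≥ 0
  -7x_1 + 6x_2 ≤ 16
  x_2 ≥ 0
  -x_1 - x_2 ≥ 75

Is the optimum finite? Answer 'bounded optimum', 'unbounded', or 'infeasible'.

The boundaries x_1 = 0 and -7x_1 + 6x_2 = 16 meet at (0, 8/3), but that point violates -x_1 - x_2 ≥ 75. Every candidate vertex is excluded by some other constraint, so the feasible region is empty.

infeasible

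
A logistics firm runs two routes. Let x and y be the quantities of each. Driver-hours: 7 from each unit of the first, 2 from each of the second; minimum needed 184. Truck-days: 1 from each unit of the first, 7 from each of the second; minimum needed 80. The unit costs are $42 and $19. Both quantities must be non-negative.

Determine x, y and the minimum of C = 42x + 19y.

x = 24, y = 8, minimum C = 1160

Feasible corners and C = 42x + 19y:
  (0, 92) → C = 1748
  (80, 0) → C = 3360
  (24, 8) → C = 1160
The feasible region is unbounded (it extends along (0, 1), (1, 0)), but C strictly increases along every unbounded feasible direction, so there is no improving ray and the minimum is attained at a vertex.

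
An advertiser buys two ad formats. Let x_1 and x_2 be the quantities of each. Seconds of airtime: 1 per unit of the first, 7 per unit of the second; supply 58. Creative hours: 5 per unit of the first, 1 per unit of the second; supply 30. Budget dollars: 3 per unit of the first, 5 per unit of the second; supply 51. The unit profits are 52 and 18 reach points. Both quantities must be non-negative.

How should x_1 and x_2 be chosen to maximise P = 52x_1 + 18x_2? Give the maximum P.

x_1 = 9/2, x_2 = 15/2, maximum P = 369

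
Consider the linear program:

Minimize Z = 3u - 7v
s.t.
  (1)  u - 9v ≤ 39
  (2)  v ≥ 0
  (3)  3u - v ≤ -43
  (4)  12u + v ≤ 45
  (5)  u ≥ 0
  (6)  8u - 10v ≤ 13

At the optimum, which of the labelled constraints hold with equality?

Vertices and Z = 3u - 7v:
  (2/15, 217/5) → Z = -1517/5
  (0, 43) → Z = -301
  (0, 45) → Z = -315

The minimum is at (0, 45). Substituting into each constraint, equality holds for (4) and (5); the remaining constraints have slack.

(4) and (5)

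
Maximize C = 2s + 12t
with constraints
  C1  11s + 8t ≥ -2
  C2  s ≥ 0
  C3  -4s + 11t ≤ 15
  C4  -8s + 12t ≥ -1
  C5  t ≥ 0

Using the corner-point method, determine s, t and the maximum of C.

s = 191/40, t = 31/10, maximum C = 187/4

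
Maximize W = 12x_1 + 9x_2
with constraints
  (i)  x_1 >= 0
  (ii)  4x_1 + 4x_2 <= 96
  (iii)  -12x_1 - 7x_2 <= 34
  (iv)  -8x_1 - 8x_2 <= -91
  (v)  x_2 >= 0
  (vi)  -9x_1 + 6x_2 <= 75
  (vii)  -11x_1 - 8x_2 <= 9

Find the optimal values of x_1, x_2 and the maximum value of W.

Vertices and W = 12x_1 + 9x_2:
  (0, 91/8) → W = 819/8
  (0, 25/2) → W = 225/2
  (24, 0) → W = 288
  (23/5, 97/5) → W = 1149/5
  (91/8, 0) → W = 273/2

x_1 = 24, x_2 = 0, maximum W = 288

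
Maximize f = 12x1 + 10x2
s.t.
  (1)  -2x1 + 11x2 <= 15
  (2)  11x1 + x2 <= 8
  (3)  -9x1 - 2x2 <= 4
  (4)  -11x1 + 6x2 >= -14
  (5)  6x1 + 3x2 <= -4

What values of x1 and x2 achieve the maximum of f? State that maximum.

x1 = -4/15, x2 = -4/5, maximum f = -56/5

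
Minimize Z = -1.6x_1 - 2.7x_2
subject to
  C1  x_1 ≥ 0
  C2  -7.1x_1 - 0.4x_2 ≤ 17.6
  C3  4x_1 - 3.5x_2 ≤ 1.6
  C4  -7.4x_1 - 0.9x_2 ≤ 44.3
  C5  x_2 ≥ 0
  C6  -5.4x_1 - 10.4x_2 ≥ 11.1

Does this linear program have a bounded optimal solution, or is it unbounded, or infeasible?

infeasible

The boundaries x_1 = 0 and x_2 = 0 meet at (0, 0), but that point violates -5.4x_1 - 10.4x_2 ≥ 11.1. Every candidate vertex is excluded by some other constraint, so the feasible region is empty.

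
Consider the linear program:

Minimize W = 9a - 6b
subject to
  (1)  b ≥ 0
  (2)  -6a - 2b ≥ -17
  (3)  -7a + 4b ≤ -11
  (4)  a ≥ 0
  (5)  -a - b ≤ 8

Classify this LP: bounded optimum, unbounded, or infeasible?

Corner points and W = 9a - 6b:
  (17/6, 0) → W = 51/2
  (11/7, 0) → W = 99/7
  (45/19, 53/38) → W = 246/19
The feasible region has finitely many vertices and no improving ray; the minimum is 246/19 at (45/19, 53/38).

bounded optimum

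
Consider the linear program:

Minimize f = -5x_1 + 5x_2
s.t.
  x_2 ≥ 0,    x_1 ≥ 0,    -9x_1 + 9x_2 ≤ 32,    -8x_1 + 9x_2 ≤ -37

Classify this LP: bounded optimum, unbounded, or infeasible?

unbounded

From the feasible point (37/8, 0), moving in the direction (9, 8) keeps every constraint satisfied while f decreases without bound.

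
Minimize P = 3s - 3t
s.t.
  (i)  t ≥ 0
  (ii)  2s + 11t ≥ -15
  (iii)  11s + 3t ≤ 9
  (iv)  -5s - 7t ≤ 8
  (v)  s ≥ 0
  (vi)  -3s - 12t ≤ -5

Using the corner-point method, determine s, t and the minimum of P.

s = 0, t = 3, minimum P = -9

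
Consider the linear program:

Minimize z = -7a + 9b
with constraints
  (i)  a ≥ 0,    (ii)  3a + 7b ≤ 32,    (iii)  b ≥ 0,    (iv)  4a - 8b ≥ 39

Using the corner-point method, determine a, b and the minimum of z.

Vertices and z = -7a + 9b:
  (32/3, 0) → z = -224/3
  (529/52, 11/52) → z = -901/13
  (39/4, 0) → z = -273/4

The binding constraints are 3a + 7b = 32 and b = 0.
Solving simultaneously gives a = 32/3, b = 0.

a = 32/3, b = 0, minimum z = -224/3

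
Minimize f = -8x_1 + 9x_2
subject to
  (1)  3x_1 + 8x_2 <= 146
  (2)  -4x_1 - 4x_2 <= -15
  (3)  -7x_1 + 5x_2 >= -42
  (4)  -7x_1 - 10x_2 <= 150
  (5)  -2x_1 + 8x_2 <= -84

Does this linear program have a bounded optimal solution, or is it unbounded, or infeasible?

infeasible

The boundaries 3x_1 + 8x_2 = 146 and -4x_1 - 4x_2 = -15 meet at (-116/5, 539/20), but that point violates -2x_1 + 8x_2 ≤ -84. Every candidate vertex is excluded by some other constraint, so the feasible region is empty.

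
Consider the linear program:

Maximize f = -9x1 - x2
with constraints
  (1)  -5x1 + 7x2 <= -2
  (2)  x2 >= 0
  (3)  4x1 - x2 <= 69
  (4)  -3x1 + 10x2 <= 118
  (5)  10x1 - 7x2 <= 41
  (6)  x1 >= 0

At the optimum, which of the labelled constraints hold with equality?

Feasible corners and f = -9x1 - x2:
  (2/5, 0) → f = -18/5
  (39/5, 37/7) → f = -2642/35
  (41/10, 0) → f = -369/10

The maximum is at (2/5, 0). Substituting into each constraint, equality holds for (1) and (2); the remaining constraints have slack.

(1) and (2)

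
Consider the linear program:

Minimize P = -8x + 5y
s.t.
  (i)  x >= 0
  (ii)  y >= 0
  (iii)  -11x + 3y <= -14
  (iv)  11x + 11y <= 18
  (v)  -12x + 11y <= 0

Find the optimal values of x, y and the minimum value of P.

x = 18/11, y = 0, minimum P = -144/11

Feasible corners and P = -8x + 5y:
  (14/11, 0) → P = -112/11
  (18/11, 0) → P = -144/11
  (104/77, 2/7) → P = -722/77

The binding constraints are y = 0 and 11x + 11y = 18.
Solving simultaneously gives x = 18/11, y = 0.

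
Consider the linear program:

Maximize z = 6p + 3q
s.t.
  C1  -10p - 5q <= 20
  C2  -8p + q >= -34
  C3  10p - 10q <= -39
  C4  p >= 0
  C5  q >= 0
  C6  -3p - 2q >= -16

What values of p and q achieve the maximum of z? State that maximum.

Feasible corners and z = 6p + 3q:
  (0, 39/10) → z = 117/10
  (41/25, 277/50) → z = 1323/50
  (0, 8) → z = 24

The binding constraints are 10p - 10q = -39 and -3p - 2q = -16.
Solving simultaneously gives p = 41/25, q = 277/50.

p = 41/25, q = 277/50, maximum z = 1323/50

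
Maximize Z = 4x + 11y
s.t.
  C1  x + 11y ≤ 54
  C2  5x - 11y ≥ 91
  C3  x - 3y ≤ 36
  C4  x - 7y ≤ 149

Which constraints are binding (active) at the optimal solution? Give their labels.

C1 and C3

Corner points and Z = 4x + 11y:
  (145/6, 179/66) → Z = 253/2
  (279/7, 9/7) → Z = 1215/7
  (-123/4, -89/4) → Z = -1471/4

The maximum is at (279/7, 9/7). Substituting into each constraint, equality holds for C1 and C3; the remaining constraints have slack.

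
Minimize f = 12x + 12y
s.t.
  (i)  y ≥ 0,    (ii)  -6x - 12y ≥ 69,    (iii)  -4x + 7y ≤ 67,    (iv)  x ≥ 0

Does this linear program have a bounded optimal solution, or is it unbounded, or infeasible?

The boundaries y = 0 and -6x - 12y = 69 meet at (-23/2, 0), but that point violates x ≥ 0. Every candidate vertex is excluded by some other constraint, so the feasible region is empty.

infeasible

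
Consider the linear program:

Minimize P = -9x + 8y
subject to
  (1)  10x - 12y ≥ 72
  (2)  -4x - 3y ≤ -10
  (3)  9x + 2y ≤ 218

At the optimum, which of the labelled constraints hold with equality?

Vertices and P = -9x + 8y:
  (56/13, -94/39) → P = -2264/39
  (345/16, 383/32) → P = -1573/16
  (634/19, -782/19) → P = -11962/19

The minimum is at (634/19, -782/19). Substituting into each constraint, equality holds for (2) and (3); the remaining constraints have slack.

(2) and (3)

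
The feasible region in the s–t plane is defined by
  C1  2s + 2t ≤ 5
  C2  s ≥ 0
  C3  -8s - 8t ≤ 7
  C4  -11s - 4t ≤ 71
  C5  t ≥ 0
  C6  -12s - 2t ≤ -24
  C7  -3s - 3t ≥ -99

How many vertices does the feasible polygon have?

The feasible vertices (each the meet of two boundaries and inside every other half-plane) are:
  (5/2, 0)
  (19/10, 3/5)
  (2, 0)

3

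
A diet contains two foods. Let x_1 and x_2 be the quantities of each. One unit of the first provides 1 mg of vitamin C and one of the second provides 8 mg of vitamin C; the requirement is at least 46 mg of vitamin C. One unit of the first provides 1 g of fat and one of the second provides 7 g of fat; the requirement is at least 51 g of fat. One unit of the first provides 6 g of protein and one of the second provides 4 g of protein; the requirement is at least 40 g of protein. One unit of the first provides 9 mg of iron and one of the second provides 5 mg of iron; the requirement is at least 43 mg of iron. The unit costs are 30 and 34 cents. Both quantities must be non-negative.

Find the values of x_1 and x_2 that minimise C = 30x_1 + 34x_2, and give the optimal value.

x_1 = 2, x_2 = 7, minimum C = 298

The feasible region is unbounded (it extends along (0, 1), (1, 0)), but C strictly increases along every unbounded feasible direction, so there is no improving ray and the minimum is attained at a vertex.

At the optimal vertex, x_1 + 7x_2 = 51 and 6x_1 + 4x_2 = 40.
Solving simultaneously gives x_1 = 2, x_2 = 7.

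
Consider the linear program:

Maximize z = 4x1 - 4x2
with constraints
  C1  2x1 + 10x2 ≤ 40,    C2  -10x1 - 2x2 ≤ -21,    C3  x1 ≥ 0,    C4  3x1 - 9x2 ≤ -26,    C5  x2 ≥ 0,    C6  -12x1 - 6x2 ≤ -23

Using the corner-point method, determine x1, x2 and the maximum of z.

Vertices and z = 4x1 - 4x2:
  (65/48, 179/48) → z = -19/2
  (25/12, 43/12) → z = -6
  (137/96, 323/96) → z = -31/4

x1 = 25/12, x2 = 43/12, maximum z = -6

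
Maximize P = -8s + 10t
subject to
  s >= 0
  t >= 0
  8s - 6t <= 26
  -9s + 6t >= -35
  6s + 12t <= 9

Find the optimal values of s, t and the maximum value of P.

s = 0, t = 3/4, maximum P = 15/2

Feasible corners and P = -8s + 10t:
  (0, 0) → P = 0
  (0, 3/4) → P = 15/2
  (3/2, 0) → P = -12

The optimum lies where s = 0 and 6s + 12t = 9.
Solving simultaneously gives s = 0, t = 3/4.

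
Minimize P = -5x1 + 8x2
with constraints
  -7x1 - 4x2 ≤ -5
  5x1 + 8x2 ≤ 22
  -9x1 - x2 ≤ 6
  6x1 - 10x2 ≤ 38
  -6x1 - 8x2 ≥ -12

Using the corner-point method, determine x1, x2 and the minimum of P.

x1 = 106/27, x2 = -13/9, minimum P = -842/27

Corner points and P = -5x1 + 8x2:
  (101/47, -118/47) → P = -1449/47
  (-1/4, 27/16) → P = 59/4
  (106/27, -13/9) → P = -842/27

The binding constraints are 6x1 - 10x2 = 38 and -6x1 - 8x2 = -12.
Solving simultaneously gives x1 = 106/27, x2 = -13/9.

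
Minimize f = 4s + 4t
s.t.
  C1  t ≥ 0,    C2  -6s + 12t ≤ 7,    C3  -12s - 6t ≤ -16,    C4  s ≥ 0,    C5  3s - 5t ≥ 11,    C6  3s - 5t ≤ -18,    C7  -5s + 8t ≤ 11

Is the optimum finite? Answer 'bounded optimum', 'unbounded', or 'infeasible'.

infeasible

Constraints 3s - 5t ≥ 11 and 3s - 5t ≤ -18 have parallel boundaries but demand opposite sides — no point can satisfy both, so the region is empty.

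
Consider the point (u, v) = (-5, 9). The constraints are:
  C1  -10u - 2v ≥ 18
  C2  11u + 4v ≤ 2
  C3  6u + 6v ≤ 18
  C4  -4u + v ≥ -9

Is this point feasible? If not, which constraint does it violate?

not feasible — violates C3

Constraint C3: 6u + 6v = 24, which is not ≤ 18. All other constraints are satisfied.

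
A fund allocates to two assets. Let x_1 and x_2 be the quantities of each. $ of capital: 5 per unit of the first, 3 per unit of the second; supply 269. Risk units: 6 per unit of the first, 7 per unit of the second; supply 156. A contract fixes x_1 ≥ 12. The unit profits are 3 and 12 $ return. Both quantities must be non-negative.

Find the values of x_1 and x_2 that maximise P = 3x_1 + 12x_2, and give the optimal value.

x_1 = 12, x_2 = 12, maximum P = 180

Extreme points and P = 3x_1 + 12x_2:
  (26, 0) → P = 78
  (12, 0) → P = 36
  (12, 12) → P = 180

The optimum lies where 6x_1 + 7x_2 = 156 and x_1 = 12.
Solving simultaneously gives x_1 = 12, x_2 = 12.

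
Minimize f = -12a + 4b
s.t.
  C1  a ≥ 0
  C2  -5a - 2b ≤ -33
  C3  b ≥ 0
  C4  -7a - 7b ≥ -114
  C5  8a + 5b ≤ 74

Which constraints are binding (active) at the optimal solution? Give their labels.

Corner points and f = -12a + 4b:
  (33/5, 0) → f = -396/5
  (17/9, 106/9) → f = 220/9
  (37/4, 0) → f = -111

The minimum is at (37/4, 0). Substituting into each constraint, equality holds for C3 and C5; the remaining constraints have slack.

C3 and C5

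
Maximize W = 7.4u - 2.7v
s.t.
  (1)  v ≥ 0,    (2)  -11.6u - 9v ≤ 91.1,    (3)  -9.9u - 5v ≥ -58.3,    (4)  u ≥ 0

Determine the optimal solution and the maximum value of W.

u = 53/9, v = 0, maximum W = 1961/45

Vertices and W = 7.4u - 2.7v:
  (53/9, 0) → W = 1961/45
  (0, 0) → W = 0
  (0, 583/50) → W = -15741/500

The optimum lies where v = 0 and -9.9u - 5v = -58.3.
Solving simultaneously gives u = 53/9, v = 0.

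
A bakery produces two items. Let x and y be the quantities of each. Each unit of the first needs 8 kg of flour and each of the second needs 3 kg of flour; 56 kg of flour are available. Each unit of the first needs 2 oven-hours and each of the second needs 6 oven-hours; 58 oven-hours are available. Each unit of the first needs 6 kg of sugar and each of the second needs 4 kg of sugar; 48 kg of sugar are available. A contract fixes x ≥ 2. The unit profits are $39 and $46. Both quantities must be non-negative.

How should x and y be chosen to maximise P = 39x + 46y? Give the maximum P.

Feasible corners and P = 39x + 46y:
  (7, 0) → P = 273
  (2, 0) → P = 78
  (40/7, 24/7) → P = 2664/7
  (2, 9) → P = 492

At the optimal vertex, 2x + 6y = 58 and 6x + 4y = 48.
Solving simultaneously gives x = 2, y = 9.

x = 2, y = 9, maximum P = 492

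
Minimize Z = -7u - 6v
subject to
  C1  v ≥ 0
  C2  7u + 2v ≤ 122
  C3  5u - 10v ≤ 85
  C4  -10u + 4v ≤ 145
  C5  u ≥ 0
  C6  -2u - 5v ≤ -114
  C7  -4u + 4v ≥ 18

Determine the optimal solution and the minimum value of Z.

Extreme points and Z = -7u - 6v:
  (33/8, 745/16) → Z = -1233/4
  (382/31, 554/31) → Z = -5998/31
  (0, 145/4) → Z = -435/2
  (0, 114/5) → Z = -684/5

At the optimal vertex, 7u + 2v = 122 and -10u + 4v = 145.
Solving simultaneously gives u = 33/8, v = 745/16.

u = 33/8, v = 745/16, minimum Z = -1233/4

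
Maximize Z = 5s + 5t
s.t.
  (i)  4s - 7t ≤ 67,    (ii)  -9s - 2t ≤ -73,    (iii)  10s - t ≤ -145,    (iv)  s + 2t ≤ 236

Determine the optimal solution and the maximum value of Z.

Vertices and Z = 5s + 5t:
  (-217/29, 2035/29) → Z = 9090/29
  (-163/8, 2051/16) → Z = 8625/16
  (-18/7, 835/7) → Z = 4085/7

The binding constraints are 10s - t = -145 and s + 2t = 236.
Solving simultaneously gives s = -18/7, t = 835/7.

s = -18/7, t = 835/7, maximum Z = 4085/7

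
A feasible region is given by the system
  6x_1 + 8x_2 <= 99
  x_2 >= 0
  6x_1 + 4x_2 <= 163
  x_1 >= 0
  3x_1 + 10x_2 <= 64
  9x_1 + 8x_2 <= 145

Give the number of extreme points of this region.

5

Pairwise boundary intersections that survive every other constraint:
  (239/18, 29/12)
  (46/3, 7/8)
  (0, 0)
  (145/9, 0)
  (0, 32/5)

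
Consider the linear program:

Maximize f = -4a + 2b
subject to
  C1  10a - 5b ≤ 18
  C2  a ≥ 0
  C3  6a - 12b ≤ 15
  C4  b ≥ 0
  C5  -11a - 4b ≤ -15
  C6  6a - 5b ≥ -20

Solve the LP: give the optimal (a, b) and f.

a = 0, b = 4, maximum f = 8

Feasible corners and f = -4a + 2b:
  (9/5, 0) → f = -36/5
  (19/2, 77/5) → f = -36/5
  (0, 15/4) → f = 15/2
  (0, 4) → f = 8
  (15/11, 0) → f = -60/11

The optimum lies where a = 0 and 6a - 5b = -20.
Solving simultaneously gives a = 0, b = 4.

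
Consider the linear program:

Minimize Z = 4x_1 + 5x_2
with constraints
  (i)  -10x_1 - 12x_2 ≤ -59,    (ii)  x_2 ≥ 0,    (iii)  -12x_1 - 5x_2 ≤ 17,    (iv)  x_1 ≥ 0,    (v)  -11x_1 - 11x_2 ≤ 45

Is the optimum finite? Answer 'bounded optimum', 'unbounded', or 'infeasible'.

Feasible corners and Z = 4x_1 + 5x_2:
  (59/10, 0) → Z = 118/5
  (0, 59/12) → Z = 295/12
The feasible region has finitely many vertices and no improving ray; the minimum is 118/5 at (59/10, 0).

bounded optimum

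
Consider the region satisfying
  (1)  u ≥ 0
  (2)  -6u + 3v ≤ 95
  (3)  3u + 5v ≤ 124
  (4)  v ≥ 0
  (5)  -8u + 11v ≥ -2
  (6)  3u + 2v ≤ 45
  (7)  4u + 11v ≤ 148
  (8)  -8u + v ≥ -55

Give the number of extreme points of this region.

6

Intersecting each pair of boundary lines and keeping only the points that satisfy every inequality leaves:
  (0, 0)
  (0, 148/11)
  (1/4, 0)
  (603/80, 53/10)
  (199/25, 264/25)
  (155/19, 195/19)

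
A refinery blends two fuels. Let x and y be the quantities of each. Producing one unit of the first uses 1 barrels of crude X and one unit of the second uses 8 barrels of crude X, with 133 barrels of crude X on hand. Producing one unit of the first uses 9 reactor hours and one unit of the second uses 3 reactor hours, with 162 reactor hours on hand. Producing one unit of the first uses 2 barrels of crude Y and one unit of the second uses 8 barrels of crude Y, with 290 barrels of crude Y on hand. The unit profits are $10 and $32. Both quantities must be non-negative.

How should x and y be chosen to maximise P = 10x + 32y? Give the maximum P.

Vertices and P = 10x + 32y:
  (0, 0) → P = 0
  (0, 133/8) → P = 532
  (18, 0) → P = 180
  (13, 15) → P = 610

x = 13, y = 15, maximum P = 610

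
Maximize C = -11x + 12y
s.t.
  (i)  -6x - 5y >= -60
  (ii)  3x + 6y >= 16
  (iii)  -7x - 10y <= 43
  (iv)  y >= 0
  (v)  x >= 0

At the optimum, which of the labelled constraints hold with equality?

(i) and (v)

Feasible corners and C = -11x + 12y:
  (10, 0) → C = -110
  (0, 12) → C = 144
  (16/3, 0) → C = -176/3
  (0, 8/3) → C = 32

The maximum is at (0, 12). Substituting into each constraint, equality holds for (i) and (v); the remaining constraints have slack.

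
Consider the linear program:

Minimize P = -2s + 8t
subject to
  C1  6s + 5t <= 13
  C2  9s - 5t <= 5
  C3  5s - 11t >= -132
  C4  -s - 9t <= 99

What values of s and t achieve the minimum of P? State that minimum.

s = -225/43, t = -448/43, minimum P = -3134/43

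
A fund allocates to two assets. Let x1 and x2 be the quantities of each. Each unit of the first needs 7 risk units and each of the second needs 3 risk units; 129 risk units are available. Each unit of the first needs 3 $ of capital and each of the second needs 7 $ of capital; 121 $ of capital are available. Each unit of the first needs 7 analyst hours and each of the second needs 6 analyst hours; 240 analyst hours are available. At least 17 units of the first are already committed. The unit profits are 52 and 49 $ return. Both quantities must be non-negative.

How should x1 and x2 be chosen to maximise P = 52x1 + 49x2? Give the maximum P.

Feasible corners and P = 52x1 + 49x2:
  (129/7, 0) → P = 6708/7
  (17, 0) → P = 884
  (17, 10/3) → P = 3142/3

At the optimal vertex, 7x1 + 3x2 = 129 and x1 = 17.
Solving simultaneously gives x1 = 17, x2 = 10/3.

x1 = 17, x2 = 10/3, maximum P = 3142/3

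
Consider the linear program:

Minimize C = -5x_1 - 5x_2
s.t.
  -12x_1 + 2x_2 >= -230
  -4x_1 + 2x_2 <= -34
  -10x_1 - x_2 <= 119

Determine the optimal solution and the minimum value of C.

x_1 = 49/2, x_2 = 32, minimum C = -565/2

Extreme points and C = -5x_1 - 5x_2:
  (49/2, 32) → C = -565/2
  (-1/4, -233/2) → C = 2335/4
  (-17/2, -34) → C = 425/2

At the optimal vertex, -12x_1 + 2x_2 = -230 and -4x_1 + 2x_2 = -34.
Solving simultaneously gives x_1 = 49/2, x_2 = 32.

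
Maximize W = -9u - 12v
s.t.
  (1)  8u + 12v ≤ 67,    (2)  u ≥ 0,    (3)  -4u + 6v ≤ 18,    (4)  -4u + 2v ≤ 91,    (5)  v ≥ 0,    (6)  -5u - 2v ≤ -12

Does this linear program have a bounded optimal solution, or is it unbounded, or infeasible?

bounded optimum

Extreme points and W = -9u - 12v:
  (31/16, 103/24) → W = -1103/16
  (67/8, 0) → W = -603/8
  (18/19, 69/19) → W = -990/19
  (12/5, 0) → W = -108/5
The feasible region has finitely many vertices and no improving ray; the maximum is -108/5 at (12/5, 0).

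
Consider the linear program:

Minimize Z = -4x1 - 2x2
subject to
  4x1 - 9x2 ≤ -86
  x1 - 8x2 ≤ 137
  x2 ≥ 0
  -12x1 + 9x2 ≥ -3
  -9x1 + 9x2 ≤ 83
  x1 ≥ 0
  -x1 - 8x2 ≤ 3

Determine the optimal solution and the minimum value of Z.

Feasible corners and Z = -4x1 - 2x2:
  (89/8, 29/2) → Z = -147/2
  (3/5, 442/45) → Z = -992/45
  (86/3, 341/9) → Z = -1714/9

x1 = 86/3, x2 = 341/9, minimum Z = -1714/9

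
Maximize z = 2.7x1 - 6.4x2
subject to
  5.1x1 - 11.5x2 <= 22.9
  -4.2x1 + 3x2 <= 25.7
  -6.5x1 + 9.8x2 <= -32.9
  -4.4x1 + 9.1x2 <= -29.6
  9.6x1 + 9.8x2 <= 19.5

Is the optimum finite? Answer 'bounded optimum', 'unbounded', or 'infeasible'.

The boundaries 5.1x1 - 11.5x2 = 22.9 and -4.4x1 + 9.1x2 = -29.6 meet at (13201/419, 5020/419), but that point violates 9.6x1 + 9.8x2 ≤ 19.5. Every candidate vertex is excluded by some other constraint, so the feasible region is empty.

infeasible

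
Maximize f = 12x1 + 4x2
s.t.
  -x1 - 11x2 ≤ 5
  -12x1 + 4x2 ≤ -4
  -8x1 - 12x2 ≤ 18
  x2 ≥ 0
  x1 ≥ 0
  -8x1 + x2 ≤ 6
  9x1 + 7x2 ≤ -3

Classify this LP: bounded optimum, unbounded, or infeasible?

infeasible

The boundaries -12x1 + 4x2 = -4 and x2 = 0 meet at (1/3, 0), but that point violates 9x1 + 7x2 ≤ -3. Every candidate vertex is excluded by some other constraint, so the feasible region is empty.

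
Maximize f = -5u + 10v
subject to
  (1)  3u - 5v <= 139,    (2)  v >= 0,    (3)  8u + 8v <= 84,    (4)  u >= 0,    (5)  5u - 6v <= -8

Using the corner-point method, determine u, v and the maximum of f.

The optimum lies where 8u + 8v = 84 and u = 0.
Solving simultaneously gives u = 0, v = 21/2.

u = 0, v = 21/2, maximum f = 105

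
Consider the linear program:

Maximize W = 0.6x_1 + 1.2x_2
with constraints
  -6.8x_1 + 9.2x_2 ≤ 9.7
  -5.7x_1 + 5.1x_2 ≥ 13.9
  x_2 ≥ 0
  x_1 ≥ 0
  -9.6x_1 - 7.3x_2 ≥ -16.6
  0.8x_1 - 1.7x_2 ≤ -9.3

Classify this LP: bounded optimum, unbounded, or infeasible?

The boundaries -9.6x_1 - 7.3x_2 = -16.6 and 0.8x_1 - 1.7x_2 = -9.3 meet at (-3967/2216, 1282/277), but that point violates -6.8x_1 + 9.2x_2 ≤ 9.7. Every candidate vertex is excluded by some other constraint, so the feasible region is empty.

infeasible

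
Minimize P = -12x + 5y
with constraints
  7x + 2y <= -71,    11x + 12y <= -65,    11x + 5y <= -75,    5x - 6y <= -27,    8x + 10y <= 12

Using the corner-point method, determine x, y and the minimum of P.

x = -120/13, y = -83/26, minimum P = 2465/26

Corner points and P = -12x + 5y:
  (-361/31, 163/31) → P = 5147/31
  (-120/13, -83/26) → P = 2465/26
  (-397/7, 326/7) → P = 6394/7
The feasible region is unbounded (it extends along (-6, -5), (-5, 4)), but P strictly increases along every unbounded feasible direction, so there is no improving ray and the minimum is attained at a vertex.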